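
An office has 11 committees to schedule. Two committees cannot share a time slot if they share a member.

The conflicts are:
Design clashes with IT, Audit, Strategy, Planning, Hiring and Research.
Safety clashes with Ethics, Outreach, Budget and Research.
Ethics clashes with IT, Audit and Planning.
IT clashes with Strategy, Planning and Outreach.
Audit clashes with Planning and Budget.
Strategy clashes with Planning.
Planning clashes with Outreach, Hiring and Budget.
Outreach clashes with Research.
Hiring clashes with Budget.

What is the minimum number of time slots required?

4

Design, IT, Strategy, Planning are mutually in conflict, so at least 4 time slots are needed.
4 time slots suffice: Design=2, Safety=1, Ethics=2, IT=3, Audit=3, Strategy=4, Planning=1, Outreach=2, Hiring=3, Budget=2, Research=3. Each listed conflict is separated.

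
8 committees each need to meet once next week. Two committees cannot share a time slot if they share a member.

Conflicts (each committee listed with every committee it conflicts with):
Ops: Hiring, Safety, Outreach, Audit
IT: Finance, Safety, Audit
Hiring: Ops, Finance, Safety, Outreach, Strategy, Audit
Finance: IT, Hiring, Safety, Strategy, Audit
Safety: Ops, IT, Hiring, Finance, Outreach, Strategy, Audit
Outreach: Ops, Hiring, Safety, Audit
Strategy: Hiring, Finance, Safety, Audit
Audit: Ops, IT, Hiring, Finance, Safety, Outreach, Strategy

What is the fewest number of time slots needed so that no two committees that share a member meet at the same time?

Hiring, Finance, Safety, Strategy, Audit pairwise conflict, so at least 5 time slots are needed.
A valid assignment using 5 time slots: Ops=4, IT=3, Hiring=3, Finance=4, Safety=1, Outreach=5, Strategy=5, Audit=2. Each listed conflict is separated.

5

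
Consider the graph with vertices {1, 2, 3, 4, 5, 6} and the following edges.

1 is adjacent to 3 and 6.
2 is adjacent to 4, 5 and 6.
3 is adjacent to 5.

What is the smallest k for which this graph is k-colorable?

The cycle 1-6-2-5-3-1 has odd length 5, so it cannot be 2-colored; at least 3 colors are needed.
3 colors suffice: color red → {1, 2}; color blue → {4, 5, 6}; color green → {3}. Every edge joins two different colors.

3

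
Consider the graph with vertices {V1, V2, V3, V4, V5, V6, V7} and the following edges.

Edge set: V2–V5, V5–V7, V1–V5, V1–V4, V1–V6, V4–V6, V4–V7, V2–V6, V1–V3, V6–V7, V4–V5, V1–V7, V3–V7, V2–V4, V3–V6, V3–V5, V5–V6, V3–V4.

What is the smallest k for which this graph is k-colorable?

6

V1, V3, V4, V5, V6, V7 form a clique, so at least 6 colors are needed.
A valid assignment using 6 colors: V1=5, V2=4, V3=4, V4=1, V5=2, V6=3, V7=6. No two adjacent vertices share a color.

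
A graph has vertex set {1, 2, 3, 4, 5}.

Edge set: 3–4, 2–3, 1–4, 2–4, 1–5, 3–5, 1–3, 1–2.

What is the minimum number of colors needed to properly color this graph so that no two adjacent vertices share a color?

4

1, 2, 3, 4 are mutually adjacent (a clique of size 4), so at least 4 colors are needed.
4 colors suffice: 1=blue, 2=yellow, 3=red, 4=green, 5=green. Each edge has distinct colors on its endpoints.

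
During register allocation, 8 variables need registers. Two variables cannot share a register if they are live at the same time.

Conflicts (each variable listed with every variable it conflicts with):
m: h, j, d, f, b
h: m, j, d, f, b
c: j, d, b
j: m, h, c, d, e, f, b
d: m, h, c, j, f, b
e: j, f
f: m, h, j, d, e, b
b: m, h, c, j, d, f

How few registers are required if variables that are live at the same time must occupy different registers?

m, h, j, d, f, b pairwise conflict, so at least 6 registers are needed.
6 registers suffice: m=6, h=5, c=4, j=1, d=3, e=2, f=4, b=2. Each listed conflict is separated.

6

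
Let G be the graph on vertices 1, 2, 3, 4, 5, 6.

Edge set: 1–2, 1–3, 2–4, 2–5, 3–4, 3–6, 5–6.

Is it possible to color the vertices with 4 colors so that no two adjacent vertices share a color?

Yes

The chromatic number is 3. The cycle 3-1-2-5-6-3 has odd length 5, so it cannot be 2-colored; at least 3 colors are needed.
A valid assignment using 3 colors: 1=b, 2=a, 3=a, 4=b, 5=c, 6=b.
Since 4 ≥ 3, a proper 4-coloring certainly exists.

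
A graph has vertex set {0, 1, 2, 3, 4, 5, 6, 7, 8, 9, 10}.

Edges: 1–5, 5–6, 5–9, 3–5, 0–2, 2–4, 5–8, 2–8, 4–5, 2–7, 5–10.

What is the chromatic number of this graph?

2 and 7 are adjacent, so at least 2 colors are needed.
2 colors suffice: 0=b, 1=b, 2=a, 3=b, 4=b, 5=a, 6=b, 7=b, 8=b, 9=b, 10=b. Each edge has distinct colors on its endpoints.

2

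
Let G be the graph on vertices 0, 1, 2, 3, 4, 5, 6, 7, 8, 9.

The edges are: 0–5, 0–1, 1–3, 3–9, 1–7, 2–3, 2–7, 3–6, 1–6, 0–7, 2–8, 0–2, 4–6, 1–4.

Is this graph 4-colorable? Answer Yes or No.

The chromatic number is 3. 1, 4, 6 are pairwise adjacent, so at least 3 colors are needed.
3 colors suffice: color red → {1, 2, 5, 9}; color blue → {0, 3, 4, 8}; color green → {6, 7}.
Since 4 ≥ 3, a proper 4-coloring certainly exists.

Yes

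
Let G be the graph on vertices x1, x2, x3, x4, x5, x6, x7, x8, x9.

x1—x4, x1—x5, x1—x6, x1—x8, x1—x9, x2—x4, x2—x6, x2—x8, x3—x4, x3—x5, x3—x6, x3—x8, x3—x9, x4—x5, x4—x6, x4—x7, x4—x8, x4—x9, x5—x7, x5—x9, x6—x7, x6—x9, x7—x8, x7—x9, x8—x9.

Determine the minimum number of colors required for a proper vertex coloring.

x3, x4, x8, x9 are pairwise adjacent (a clique of size 4), so at least 4 colors are needed.
4 colors suffice: color red → {x4}; color blue → {x2, x9}; color green → {x5, x6, x8}; color yellow → {x1, x3, x7}. Every edge joins two different colors.

4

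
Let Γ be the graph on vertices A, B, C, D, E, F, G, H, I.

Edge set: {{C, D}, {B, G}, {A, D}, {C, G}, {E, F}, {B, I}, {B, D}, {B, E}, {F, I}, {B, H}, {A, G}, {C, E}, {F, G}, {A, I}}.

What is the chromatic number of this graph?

B and H are adjacent, so at least 2 colors are needed.
One proper 2-coloring: A=red, B=red, C=red, D=blue, E=blue, F=red, G=blue, H=blue, I=blue. No two adjacent vertices share a color.

2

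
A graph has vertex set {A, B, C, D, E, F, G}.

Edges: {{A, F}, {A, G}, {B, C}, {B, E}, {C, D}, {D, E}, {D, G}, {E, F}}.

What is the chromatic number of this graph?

3

The cycle F-E-D-G-A-F has odd length 5, so it cannot be 2-colored; at least 3 colors are needed.
3 colors suffice: color 1 → {A, B, D}; color 2 → {C, E, G}; color 3 → {F}. Every edge joins two different colors.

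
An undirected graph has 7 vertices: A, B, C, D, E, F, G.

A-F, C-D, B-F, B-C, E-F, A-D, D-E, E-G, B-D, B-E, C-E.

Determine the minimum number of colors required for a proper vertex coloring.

B, C, D, E form a clique, so at least 4 colors are needed.
4 colors suffice: color 1 → {A, E}; color 2 → {D, F, G}; color 3 → {B}; color 4 → {C}. Every edge joins two different colors.

4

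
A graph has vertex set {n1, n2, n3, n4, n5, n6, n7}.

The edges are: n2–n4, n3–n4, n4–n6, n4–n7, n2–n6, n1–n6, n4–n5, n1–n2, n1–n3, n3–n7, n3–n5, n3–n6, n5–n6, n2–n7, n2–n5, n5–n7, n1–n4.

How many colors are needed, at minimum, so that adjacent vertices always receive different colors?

n2, n4, n5, n7 are mutually adjacent (a clique of size 4), so at least 4 colors are needed.
4 colors suffice: color 1 → {n4}; color 2 → {n6, n7}; color 3 → {n2, n3}; color 4 → {n1, n5}. Every edge joins two different colors.

4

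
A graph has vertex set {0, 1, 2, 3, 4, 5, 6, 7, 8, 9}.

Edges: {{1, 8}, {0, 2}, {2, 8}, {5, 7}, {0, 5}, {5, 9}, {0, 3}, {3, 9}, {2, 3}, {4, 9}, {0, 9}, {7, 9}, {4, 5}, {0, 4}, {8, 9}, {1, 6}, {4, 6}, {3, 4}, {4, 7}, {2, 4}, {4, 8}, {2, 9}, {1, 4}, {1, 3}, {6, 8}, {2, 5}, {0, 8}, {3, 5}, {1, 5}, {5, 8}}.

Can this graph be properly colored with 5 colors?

No

0, 2, 3, 4, 5, 9 are mutually adjacent (a clique of size 6), so at least 6 colors are needed.
So 5 colors are not enough.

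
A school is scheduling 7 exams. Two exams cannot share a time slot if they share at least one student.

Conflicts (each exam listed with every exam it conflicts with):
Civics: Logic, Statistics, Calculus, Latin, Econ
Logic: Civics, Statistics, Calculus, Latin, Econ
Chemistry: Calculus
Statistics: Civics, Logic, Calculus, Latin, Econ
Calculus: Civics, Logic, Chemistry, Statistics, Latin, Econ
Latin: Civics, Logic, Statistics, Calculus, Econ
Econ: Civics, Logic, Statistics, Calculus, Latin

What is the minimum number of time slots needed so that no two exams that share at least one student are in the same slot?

6

Civics, Logic, Statistics, Calculus, Latin, Econ all conflict with each other, so at least 6 time slots are needed.
6 time slots suffice: time slot 1 → {Calculus}; time slot 2 → {Civics, Chemistry}; time slot 3 → {Econ}; time slot 4 → {Latin}; time slot 5 → {Logic}; time slot 6 → {Statistics}. Each listed conflict is separated.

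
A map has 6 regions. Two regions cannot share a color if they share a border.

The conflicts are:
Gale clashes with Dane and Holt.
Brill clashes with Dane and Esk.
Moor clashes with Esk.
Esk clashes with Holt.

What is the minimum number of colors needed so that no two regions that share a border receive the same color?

3

The cycle Esk-Brill-Dane-Gale-Holt-Esk has odd length 5, so it cannot be 2-colored; at least 3 colors are needed.
A valid assignment using 3 colors: Gale=2, Brill=2, Moor=2, Dane=1, Esk=1, Holt=3. Every pair that conflicts lands in different colors.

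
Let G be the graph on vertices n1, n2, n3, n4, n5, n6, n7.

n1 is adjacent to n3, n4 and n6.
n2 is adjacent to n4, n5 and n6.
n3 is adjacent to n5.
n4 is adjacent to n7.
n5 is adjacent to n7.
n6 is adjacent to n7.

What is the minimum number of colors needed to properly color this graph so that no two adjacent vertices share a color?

3

The cycle n2-n4-n1-n3-n5-n2 has odd length 5, so it cannot be 2-colored; at least 3 colors are needed.
One proper 3-coloring: n1=1, n2=3, n3=2, n4=2, n5=1, n6=2, n7=3. Every edge joins two different colors.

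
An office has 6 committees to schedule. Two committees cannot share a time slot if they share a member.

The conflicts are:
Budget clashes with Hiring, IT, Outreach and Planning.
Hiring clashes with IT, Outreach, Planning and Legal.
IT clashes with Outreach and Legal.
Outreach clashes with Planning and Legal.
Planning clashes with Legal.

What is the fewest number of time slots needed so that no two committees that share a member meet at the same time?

Hiring, IT, Outreach, Legal all conflict with each other, so at least 4 time slots are needed.
4 time slots suffice: time slot 1 → {Hiring}; time slot 2 → {Outreach}; time slot 3 → {Budget, Legal}; time slot 4 → {IT, Planning}. Every pair that conflicts lands in different time slots.

4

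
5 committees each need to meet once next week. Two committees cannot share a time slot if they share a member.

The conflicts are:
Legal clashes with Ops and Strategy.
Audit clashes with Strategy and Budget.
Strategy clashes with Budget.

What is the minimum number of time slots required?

3

Audit, Strategy, Budget pairwise conflict, so at least 3 time slots are needed.
3 time slots suffice: time slot 1 → {Ops, Strategy}; time slot 2 → {Legal, Budget}; time slot 3 → {Audit}. No two conflicting committees share a time slot.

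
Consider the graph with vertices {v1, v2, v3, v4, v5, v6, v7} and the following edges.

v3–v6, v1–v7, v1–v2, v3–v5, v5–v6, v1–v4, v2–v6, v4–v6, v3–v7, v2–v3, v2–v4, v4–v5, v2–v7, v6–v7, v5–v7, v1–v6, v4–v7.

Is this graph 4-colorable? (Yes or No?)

v1, v2, v4, v6, v7 are mutually adjacent (a clique of size 5), so at least 5 colors are needed.
So 4 colors are not enough.

No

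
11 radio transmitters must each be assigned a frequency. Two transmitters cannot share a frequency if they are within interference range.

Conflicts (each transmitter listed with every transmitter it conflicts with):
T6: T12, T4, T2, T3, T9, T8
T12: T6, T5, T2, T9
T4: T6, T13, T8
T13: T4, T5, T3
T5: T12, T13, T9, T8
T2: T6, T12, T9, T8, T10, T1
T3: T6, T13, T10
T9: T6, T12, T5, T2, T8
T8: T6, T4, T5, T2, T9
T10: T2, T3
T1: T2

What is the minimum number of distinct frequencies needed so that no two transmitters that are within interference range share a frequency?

4

T6, T12, T2, T9 are mutually in conflict, so at least 4 frequencies are needed.
4 frequencies suffice: frequency 1 → {T6, T5, T10, T1}; frequency 2 → {T4, T2, T3}; frequency 3 → {T13, T9}; frequency 4 → {T12, T8}. Every pair that conflicts lands in different frequencies.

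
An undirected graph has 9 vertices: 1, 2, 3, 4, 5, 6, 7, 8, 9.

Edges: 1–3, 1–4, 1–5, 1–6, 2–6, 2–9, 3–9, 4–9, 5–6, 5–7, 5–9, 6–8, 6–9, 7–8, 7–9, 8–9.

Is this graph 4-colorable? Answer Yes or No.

Yes

The chromatic number is 3. 5, 7, 9 are mutually adjacent, so at least 3 colors are needed.
3 colors suffice: color red → {1, 9}; color blue → {3, 4, 6, 7}; color green → {2, 5, 8}.
Since 4 ≥ 3, a proper 4-coloring certainly exists.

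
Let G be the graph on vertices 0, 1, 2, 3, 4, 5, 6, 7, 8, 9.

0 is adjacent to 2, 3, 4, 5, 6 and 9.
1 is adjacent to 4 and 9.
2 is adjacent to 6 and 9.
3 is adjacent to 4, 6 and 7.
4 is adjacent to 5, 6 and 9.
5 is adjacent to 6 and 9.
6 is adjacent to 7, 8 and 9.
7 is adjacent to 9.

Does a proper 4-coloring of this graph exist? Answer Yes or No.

No

0, 4, 5, 6, 9 are pairwise adjacent (a clique of size 5), so at least 5 colors are needed.
So 4 colors are not enough.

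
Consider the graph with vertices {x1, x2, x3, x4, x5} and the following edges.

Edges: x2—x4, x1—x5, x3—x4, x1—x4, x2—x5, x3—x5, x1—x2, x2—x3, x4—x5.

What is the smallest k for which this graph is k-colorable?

4

x2, x3, x4, x5 are pairwise adjacent (a clique of size 4), so at least 4 colors are needed.
A valid assignment using 4 colors: x1=4, x2=3, x3=4, x4=2, x5=1. Each edge has distinct colors on its endpoints.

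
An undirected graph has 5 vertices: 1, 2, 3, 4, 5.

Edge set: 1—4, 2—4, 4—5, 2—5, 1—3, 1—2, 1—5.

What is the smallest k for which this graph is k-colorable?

1, 2, 4, 5 are mutually adjacent (a clique of size 4), so at least 4 colors are needed.
4 colors suffice: 1=red, 2=green, 3=blue, 4=blue, 5=yellow. Each edge has distinct colors on its endpoints.

4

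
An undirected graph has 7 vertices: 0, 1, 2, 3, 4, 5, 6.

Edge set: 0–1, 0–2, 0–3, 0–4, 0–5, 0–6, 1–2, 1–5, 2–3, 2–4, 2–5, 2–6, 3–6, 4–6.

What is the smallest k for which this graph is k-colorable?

4

0, 1, 2, 5 are pairwise adjacent (a clique of size 4), so at least 4 colors are needed.
A valid assignment using 4 colors: 0=blue, 1=green, 2=red, 3=yellow, 4=yellow, 5=yellow, 6=green. Each edge has distinct colors on its endpoints.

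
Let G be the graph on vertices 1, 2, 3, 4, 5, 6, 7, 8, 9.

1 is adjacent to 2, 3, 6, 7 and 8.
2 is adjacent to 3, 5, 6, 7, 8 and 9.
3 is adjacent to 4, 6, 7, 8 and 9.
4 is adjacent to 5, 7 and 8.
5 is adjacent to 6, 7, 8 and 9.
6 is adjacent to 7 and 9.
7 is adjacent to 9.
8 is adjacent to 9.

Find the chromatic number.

1, 2, 3, 6, 7 form a clique, so at least 5 colors are needed.
One proper 5-coloring: 1=purple, 2=green, 3=red, 4=green, 5=red, 6=yellow, 7=blue, 8=blue, 9=purple. Each edge has distinct colors on its endpoints.

5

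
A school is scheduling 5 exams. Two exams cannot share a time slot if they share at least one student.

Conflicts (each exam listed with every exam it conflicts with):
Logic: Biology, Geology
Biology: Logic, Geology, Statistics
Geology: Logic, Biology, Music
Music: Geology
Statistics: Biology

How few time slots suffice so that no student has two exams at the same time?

3

Logic, Biology, Geology are mutually in conflict, so at least 3 time slots are needed.
3 time slots suffice: time slot 1 → {Geology, Statistics}; time slot 2 → {Biology, Music}; time slot 3 → {Logic}. Each listed conflict is separated.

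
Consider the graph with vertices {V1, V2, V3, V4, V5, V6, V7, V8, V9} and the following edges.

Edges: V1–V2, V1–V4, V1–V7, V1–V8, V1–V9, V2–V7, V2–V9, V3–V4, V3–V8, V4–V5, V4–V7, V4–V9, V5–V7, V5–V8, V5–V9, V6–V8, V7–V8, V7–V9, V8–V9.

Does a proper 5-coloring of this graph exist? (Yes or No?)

Yes

The chromatic number is 4. V5, V7, V8, V9 form a clique, so at least 4 colors are needed.
4 colors suffice: V1=Y, V2=R, V3=B, V4=R, V5=Y, V6=B, V7=G, V8=R, V9=B.
Since 5 ≥ 4, a proper 5-coloring certainly exists.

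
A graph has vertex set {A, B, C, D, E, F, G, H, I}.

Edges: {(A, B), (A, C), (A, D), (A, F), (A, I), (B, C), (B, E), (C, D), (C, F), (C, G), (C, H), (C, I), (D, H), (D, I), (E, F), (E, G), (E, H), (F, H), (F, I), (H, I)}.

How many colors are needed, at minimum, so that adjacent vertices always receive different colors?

C, F, H, I form a clique, so at least 4 colors are needed.
4 colors suffice: A=2, B=3, C=1, D=3, E=1, F=3, G=2, H=2, I=4. Each edge has distinct colors on its endpoints.

4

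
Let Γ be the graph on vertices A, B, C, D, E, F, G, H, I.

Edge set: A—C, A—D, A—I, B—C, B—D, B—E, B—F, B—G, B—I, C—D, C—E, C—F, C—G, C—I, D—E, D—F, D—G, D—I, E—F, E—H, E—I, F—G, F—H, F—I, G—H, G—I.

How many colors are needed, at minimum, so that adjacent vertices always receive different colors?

6

B, C, D, F, G, I form a clique, so at least 6 colors are needed.
A valid assignment using 6 colors: A=4, B=5, C=1, D=3, E=6, F=4, G=6, H=1, I=2. Each edge has distinct colors on its endpoints.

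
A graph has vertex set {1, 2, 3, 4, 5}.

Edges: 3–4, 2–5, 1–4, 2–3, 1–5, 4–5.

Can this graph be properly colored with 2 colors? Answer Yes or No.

No

1, 4, 5 are mutually adjacent, so at least 3 colors are needed.
So 2 colors are not enough.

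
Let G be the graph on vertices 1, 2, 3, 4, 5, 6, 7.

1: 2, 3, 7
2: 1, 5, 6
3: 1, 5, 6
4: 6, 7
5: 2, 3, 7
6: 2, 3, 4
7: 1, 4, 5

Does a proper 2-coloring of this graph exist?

The cycle 6-2-5-7-4-6 has odd length 5, so it cannot be 2-colored; at least 3 colors are needed.
So 2 colors are not enough.

No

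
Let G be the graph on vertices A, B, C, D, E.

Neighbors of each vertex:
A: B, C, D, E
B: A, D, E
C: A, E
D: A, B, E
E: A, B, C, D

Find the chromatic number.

A, B, D, E form a clique, so at least 4 colors are needed.
4 colors suffice: color 1 → {A}; color 2 → {E}; color 3 → {C, D}; color 4 → {B}. Every edge joins two different colors.

4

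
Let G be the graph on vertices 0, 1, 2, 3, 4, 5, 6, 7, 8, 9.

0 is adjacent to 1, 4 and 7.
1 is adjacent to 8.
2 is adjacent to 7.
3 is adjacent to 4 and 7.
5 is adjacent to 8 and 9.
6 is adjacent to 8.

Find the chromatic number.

3 and 7 are adjacent, so at least 2 colors are needed.
One proper 2-coloring: 0=b, 1=a, 2=b, 3=b, 4=a, 5=a, 6=a, 7=a, 8=b, 9=b. Every edge joins two different colors.

2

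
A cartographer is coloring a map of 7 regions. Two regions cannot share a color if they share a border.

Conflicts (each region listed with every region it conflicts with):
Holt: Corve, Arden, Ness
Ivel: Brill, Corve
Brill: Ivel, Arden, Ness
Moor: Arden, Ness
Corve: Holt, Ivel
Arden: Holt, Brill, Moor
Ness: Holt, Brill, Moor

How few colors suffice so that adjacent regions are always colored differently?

3

The cycle Corve-Holt-Arden-Brill-Ivel-Corve has odd length 5, so it cannot be 2-colored; at least 3 colors are needed.
One proper 3-coloring: Holt=2, Ivel=3, Brill=2, Moor=2, Corve=1, Arden=1, Ness=1. Every pair that conflicts lands in different colors.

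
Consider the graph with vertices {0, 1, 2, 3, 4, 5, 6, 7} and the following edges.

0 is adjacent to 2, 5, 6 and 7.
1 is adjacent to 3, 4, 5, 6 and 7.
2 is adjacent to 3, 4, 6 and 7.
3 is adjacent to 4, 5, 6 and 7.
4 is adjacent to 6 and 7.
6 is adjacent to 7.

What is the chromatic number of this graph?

1, 3, 4, 6, 7 are mutually adjacent (a clique of size 5), so at least 5 colors are needed.
One proper 5-coloring: 0=green, 1=yellow, 2=yellow, 3=green, 4=purple, 5=red, 6=blue, 7=red. Each edge has distinct colors on its endpoints.

5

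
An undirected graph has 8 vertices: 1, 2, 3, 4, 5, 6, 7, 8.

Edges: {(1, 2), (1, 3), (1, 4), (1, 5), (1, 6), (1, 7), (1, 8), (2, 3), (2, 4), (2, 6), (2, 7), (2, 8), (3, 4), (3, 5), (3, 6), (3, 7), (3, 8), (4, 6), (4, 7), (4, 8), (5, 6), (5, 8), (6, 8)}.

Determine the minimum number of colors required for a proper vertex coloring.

6

1, 2, 3, 4, 6, 8 are pairwise adjacent (a clique of size 6), so at least 6 colors are needed.
6 colors suffice: 1=b, 2=f, 3=a, 4=d, 5=d, 6=c, 7=c, 8=e. Every edge joins two different colors.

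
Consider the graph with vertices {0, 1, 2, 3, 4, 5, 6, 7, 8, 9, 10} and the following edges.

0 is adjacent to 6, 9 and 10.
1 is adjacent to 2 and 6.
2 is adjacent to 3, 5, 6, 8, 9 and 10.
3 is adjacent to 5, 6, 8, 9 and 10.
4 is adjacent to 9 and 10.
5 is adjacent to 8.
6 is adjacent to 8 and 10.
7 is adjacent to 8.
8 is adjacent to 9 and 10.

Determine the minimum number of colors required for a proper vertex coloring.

2, 3, 6, 8, 10 form a clique, so at least 5 colors are needed.
5 colors suffice: color a → {0, 1, 4, 8}; color b → {2, 7}; color c → {5, 6, 9}; color d → {10}; color e → {3}. Each edge has distinct colors on its endpoints.

5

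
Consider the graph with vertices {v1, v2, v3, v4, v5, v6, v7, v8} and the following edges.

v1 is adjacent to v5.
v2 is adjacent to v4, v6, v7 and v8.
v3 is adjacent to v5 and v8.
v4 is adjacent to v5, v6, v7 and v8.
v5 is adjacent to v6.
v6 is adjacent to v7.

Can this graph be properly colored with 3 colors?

No

v2, v4, v6, v7 are pairwise adjacent (a clique of size 4), so at least 4 colors are needed.
So 3 colors are not enough.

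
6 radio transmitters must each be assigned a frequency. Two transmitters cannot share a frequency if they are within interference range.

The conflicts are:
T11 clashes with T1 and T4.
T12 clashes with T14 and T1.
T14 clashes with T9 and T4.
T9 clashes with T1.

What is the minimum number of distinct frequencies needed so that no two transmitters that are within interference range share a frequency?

The cycle T1-T12-T14-T4-T11-T1 has odd length 5, so it cannot be 2-colored; at least 3 frequencies are needed.
3 frequencies suffice: frequency 1 → {T14, T1}; frequency 2 → {T12, T9, T4}; frequency 3 → {T11}. No two conflicting transmitters share a frequency.

3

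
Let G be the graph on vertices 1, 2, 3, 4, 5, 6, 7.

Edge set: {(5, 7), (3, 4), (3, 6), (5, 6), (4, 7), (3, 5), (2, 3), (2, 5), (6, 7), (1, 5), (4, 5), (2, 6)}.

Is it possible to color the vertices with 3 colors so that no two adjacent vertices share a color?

No

2, 3, 5, 6 are mutually adjacent (a clique of size 4), so at least 4 colors are needed.
So 3 colors are not enough.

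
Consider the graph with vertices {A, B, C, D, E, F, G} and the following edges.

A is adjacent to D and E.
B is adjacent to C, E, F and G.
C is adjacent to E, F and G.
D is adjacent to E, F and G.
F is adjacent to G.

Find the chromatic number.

4

B, C, F, G are pairwise adjacent (a clique of size 4), so at least 4 colors are needed.
4 colors suffice: color 1 → {E, F}; color 2 → {A, G}; color 3 → {C, D}; color 4 → {B}. Each edge has distinct colors on its endpoints.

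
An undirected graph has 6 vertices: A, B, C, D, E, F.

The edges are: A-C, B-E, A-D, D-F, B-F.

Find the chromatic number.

B and E are adjacent, so at least 2 colors are needed.
One proper 2-coloring: A=2, B=1, C=1, D=1, E=2, F=2. Every edge joins two different colors.

2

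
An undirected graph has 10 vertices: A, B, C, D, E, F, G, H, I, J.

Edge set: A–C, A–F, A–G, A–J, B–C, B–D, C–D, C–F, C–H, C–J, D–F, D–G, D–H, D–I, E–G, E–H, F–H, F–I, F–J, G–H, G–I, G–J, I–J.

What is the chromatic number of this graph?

4

C, D, F, H are mutually adjacent (a clique of size 4), so at least 4 colors are needed.
4 colors suffice: color 1 → {D, E, J}; color 2 → {C, G}; color 3 → {B, F}; color 4 → {A, H, I}. Every edge joins two different colors.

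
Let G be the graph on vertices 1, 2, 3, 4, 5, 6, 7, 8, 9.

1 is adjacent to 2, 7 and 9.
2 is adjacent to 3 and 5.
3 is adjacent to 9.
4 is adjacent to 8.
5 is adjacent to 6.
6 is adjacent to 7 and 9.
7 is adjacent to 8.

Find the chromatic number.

3

The cycle 2-1-7-6-5-2 has odd length 5, so it cannot be 2-colored; at least 3 colors are needed.
One proper 3-coloring: 1=red, 2=blue, 3=red, 4=blue, 5=green, 6=red, 7=blue, 8=red, 9=blue. No two adjacent vertices share a color.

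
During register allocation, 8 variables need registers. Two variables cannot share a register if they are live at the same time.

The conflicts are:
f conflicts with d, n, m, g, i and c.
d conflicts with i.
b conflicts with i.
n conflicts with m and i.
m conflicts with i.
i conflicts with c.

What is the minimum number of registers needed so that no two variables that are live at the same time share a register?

4

f, n, m, i are mutually in conflict, so at least 4 registers are needed.
4 registers suffice: f=2, d=3, b=2, n=3, m=4, g=1, i=1, c=3. Every pair that conflicts lands in different registers.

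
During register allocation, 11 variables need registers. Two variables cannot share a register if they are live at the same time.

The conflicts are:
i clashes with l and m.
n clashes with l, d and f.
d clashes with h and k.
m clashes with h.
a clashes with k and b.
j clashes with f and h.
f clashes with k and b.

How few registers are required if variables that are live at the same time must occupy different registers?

The cycle f-j-h-d-k-f has odd length 5, so it cannot be 2-colored; at least 3 registers are needed.
3 registers suffice: i=2, n=2, l=1, d=1, m=1, a=1, j=3, f=1, h=2, k=2, b=2. Each listed conflict is separated.

3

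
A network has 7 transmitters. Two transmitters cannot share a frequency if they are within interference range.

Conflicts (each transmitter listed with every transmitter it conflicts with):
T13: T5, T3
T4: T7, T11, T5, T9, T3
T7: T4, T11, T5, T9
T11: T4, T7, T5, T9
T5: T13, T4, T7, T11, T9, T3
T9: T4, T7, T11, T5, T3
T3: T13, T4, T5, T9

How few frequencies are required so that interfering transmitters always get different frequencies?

5

T4, T7, T11, T5, T9 are mutually in conflict, so at least 5 frequencies are needed.
5 frequencies suffice: T13=2, T4=3, T7=5, T11=4, T5=1, T9=2, T3=4. Every pair that conflicts lands in different frequencies.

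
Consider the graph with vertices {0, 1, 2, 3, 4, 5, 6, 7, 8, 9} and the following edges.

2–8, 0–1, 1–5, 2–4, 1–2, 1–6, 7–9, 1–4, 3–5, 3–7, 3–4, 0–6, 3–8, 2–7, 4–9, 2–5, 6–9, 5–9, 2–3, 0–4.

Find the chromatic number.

0, 1, 6 form a triangle, so at least 3 colors are needed.
3 colors suffice: color a → {0, 2, 9}; color b → {1, 3}; color c → {4, 5, 6, 7, 8}. Each edge has distinct colors on its endpoints.

3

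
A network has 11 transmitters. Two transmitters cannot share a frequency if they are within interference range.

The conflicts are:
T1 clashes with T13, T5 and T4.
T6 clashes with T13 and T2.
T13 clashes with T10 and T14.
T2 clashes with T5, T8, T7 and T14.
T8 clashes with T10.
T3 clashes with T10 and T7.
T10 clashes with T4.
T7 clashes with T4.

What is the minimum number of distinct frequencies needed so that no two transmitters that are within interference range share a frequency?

The cycle T7-T4-T10-T8-T2-T7 has odd length 5, so it cannot be 2-colored; at least 3 frequencies are needed.
3 frequencies suffice: frequency 1 → {T1, T2, T10}; frequency 2 → {T13, T5, T8, T7}; frequency 3 → {T6, T3, T4, T14}. No two conflicting transmitters share a frequency.

3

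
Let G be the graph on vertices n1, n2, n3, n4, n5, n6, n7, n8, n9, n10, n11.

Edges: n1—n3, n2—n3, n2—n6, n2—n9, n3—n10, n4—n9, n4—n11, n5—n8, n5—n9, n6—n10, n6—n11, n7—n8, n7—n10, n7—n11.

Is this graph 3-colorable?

Yes

The chromatic number is 3. The cycle n11-n6-n2-n9-n4-n11 has odd length 5, so it cannot be 2-colored; at least 3 colors are needed.
3 colors suffice: color 1 → {n1, n2, n5, n10, n11}; color 2 → {n3, n6, n7, n9}; color 3 → {n4, n8}.
That is already a proper 3-coloring.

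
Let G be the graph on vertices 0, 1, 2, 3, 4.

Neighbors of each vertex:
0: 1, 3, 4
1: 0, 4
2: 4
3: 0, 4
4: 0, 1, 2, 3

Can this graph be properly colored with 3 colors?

The chromatic number is 3. 0, 1, 4 are pairwise adjacent, so at least 3 colors are needed.
3 colors suffice: color red → {4}; color blue → {0, 2}; color green → {1, 3}.
That is already a proper 3-coloring.

Yes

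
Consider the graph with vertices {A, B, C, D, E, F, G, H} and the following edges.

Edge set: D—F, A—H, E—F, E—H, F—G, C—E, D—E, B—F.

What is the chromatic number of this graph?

D, E, F are pairwise adjacent, so at least 3 colors are needed.
3 colors suffice: color 1 → {C, F, H}; color 2 → {A, B, E, G}; color 3 → {D}. Each edge has distinct colors on its endpoints.

3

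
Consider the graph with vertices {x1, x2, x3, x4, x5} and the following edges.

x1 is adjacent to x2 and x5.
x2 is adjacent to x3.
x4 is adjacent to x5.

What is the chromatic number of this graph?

2

x1 and x5 are adjacent, so at least 2 colors are needed.
2 colors suffice: color 1 → {x1, x3, x4}; color 2 → {x2, x5}. No two adjacent vertices share a color.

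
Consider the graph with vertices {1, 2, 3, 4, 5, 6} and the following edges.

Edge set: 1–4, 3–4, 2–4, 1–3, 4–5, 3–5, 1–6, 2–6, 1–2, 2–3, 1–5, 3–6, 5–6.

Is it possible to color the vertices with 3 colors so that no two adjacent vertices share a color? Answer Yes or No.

1, 2, 3, 6 are pairwise adjacent (a clique of size 4), so at least 4 colors are needed.
So 3 colors are not enough.

No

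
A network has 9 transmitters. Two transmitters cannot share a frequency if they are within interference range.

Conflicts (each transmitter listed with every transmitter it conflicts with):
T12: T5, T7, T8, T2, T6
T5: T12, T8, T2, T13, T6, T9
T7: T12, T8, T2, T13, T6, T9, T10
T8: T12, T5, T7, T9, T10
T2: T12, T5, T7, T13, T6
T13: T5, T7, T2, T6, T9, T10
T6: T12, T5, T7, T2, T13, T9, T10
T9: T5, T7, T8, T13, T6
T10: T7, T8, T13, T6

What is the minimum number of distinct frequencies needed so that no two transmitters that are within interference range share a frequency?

T12, T5, T2, T6 are mutually in conflict, so at least 4 frequencies are needed.
4 frequencies suffice: frequency 1 → {T8, T6}; frequency 2 → {T5, T7}; frequency 3 → {T12, T13}; frequency 4 → {T2, T9, T10}. No two conflicting transmitters share a frequency.

4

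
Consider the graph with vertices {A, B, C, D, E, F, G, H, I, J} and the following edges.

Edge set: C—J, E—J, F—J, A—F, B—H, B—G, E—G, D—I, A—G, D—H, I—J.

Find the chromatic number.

3

The cycle G-E-J-F-A-G has odd length 5, so it cannot be 2-colored; at least 3 colors are needed.
3 colors suffice: color 1 → {G, H, J}; color 2 → {A, B, C, D, E}; color 3 → {F, I}. Each edge has distinct colors on its endpoints.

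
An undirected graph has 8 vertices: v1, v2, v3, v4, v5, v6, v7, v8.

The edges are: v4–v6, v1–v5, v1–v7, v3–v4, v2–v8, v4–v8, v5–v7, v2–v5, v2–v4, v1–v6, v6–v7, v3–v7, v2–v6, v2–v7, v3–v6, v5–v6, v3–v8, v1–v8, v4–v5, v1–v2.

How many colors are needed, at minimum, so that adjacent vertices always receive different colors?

v1, v2, v5, v6, v7 form a clique, so at least 5 colors are needed.
One proper 5-coloring: v1=4, v2=2, v3=2, v4=4, v5=3, v6=1, v7=5, v8=1. Every edge joins two different colors.

5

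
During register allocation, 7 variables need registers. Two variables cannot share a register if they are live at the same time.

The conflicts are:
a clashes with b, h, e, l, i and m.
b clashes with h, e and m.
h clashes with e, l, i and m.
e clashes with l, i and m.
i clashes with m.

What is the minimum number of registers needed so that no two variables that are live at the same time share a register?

5

a, b, h, e, m pairwise conflict, so at least 5 registers are needed.
5 registers suffice: a=1, b=5, h=3, e=2, l=4, i=5, m=4. Every pair that conflicts lands in different registers.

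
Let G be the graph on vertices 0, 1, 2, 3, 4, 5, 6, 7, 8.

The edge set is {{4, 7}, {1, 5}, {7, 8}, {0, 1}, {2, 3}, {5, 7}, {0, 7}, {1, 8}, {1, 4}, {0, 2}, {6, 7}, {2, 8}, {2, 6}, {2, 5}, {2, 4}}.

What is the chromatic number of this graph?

2

1 and 5 are adjacent, so at least 2 colors are needed.
2 colors suffice: 0=b, 1=a, 2=a, 3=b, 4=b, 5=b, 6=b, 7=a, 8=b. Every edge joins two different colors.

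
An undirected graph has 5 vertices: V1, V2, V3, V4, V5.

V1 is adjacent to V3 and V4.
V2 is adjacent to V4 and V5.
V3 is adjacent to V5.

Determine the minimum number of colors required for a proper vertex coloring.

3

The cycle V2-V5-V3-V1-V4-V2 has odd length 5, so it cannot be 2-colored; at least 3 colors are needed.
3 colors suffice: color red → {V2, V3}; color blue → {V4, V5}; color green → {V1}. No two adjacent vertices share a color.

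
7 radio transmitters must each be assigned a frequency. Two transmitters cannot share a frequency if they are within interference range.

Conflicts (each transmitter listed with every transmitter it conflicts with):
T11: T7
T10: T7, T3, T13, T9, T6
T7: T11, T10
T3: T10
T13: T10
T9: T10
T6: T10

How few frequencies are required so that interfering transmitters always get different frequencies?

2

T10 and T6 conflict, so at least 2 frequencies are needed.
2 frequencies suffice: frequency 1 → {T11, T10}; frequency 2 → {T7, T3, T13, T9, T6}. Every pair that conflicts lands in different frequencies.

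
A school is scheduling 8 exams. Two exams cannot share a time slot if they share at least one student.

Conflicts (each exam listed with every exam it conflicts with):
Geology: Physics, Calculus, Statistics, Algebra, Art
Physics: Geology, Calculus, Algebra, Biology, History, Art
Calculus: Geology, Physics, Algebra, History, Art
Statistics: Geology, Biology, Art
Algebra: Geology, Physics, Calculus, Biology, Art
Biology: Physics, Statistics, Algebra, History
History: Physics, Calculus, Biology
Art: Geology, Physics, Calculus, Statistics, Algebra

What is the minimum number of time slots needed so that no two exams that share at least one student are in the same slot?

5

Geology, Physics, Calculus, Algebra, Art all conflict with each other, so at least 5 time slots are needed.
Using 5 time slots: Geology=4, Physics=1, Calculus=2, Statistics=1, Algebra=3, Biology=2, History=3, Art=5. Every pair that conflicts lands in different time slots.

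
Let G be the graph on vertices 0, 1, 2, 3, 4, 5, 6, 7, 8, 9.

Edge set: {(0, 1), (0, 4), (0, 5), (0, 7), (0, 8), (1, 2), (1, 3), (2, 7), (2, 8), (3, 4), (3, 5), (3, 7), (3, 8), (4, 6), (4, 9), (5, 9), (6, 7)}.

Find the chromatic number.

2

0 and 5 are adjacent, so at least 2 colors are needed.
2 colors suffice: 0=a, 1=b, 2=a, 3=a, 4=b, 5=b, 6=a, 7=b, 8=b, 9=a. Every edge joins two different colors.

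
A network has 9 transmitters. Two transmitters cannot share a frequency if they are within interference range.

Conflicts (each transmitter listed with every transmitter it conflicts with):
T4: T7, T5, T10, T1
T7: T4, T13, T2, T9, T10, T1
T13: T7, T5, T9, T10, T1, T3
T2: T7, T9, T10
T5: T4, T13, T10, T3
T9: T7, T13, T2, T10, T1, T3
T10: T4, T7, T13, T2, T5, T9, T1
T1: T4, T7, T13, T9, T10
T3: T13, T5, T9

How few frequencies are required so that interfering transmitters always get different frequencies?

5

T7, T13, T9, T10, T1 are mutually in conflict, so at least 5 frequencies are needed.
Using 5 frequencies: T4=3, T7=2, T13=3, T2=3, T5=2, T9=4, T10=1, T1=5, T3=1. Every pair that conflicts lands in different frequencies.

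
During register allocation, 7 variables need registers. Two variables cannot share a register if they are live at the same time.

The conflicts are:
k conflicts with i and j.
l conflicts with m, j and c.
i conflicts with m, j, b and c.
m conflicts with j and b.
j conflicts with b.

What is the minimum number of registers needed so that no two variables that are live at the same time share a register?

4

i, m, j, b are mutually in conflict, so at least 4 registers are needed.
A valid assignment using 4 registers: k=3, l=1, i=1, m=3, j=2, b=4, c=2. No two conflicting variables share a register.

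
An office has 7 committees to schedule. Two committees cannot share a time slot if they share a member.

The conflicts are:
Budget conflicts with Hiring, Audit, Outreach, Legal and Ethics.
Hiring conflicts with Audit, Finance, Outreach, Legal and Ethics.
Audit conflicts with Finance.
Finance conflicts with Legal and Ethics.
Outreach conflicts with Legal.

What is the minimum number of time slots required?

Budget, Hiring, Outreach, Legal all conflict with each other, so at least 4 time slots are needed.
4 time slots suffice: time slot 1 → {Hiring}; time slot 2 → {Budget, Finance}; time slot 3 → {Audit, Legal, Ethics}; time slot 4 → {Outreach}. No two conflicting committees share a time slot.

4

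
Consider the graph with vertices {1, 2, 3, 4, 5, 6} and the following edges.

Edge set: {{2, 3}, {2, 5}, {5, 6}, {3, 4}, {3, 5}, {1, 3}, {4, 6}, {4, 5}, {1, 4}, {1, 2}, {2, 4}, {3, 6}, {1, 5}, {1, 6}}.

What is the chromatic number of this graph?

5

1, 3, 4, 5, 6 are mutually adjacent (a clique of size 5), so at least 5 colors are needed.
A valid assignment using 5 colors: 1=blue, 2=purple, 3=red, 4=green, 5=yellow, 6=purple. Every edge joins two different colors.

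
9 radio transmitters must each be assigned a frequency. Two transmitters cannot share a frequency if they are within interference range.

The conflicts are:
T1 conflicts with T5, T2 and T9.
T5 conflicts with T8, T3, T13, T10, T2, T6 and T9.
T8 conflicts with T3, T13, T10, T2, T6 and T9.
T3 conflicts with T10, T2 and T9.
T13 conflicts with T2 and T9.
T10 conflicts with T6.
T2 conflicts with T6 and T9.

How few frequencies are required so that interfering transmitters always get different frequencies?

5

T5, T8, T3, T2, T9 are mutually in conflict, so at least 5 frequencies are needed.
A valid assignment using 5 frequencies: T1=2, T5=1, T8=2, T3=5, T13=5, T10=3, T2=3, T6=4, T9=4. Every pair that conflicts lands in different frequencies.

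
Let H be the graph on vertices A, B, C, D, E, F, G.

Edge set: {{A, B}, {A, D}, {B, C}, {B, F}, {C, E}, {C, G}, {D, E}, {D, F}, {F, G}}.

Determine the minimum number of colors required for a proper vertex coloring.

3

The cycle F-D-E-C-G-F has odd length 5, so it cannot be 2-colored; at least 3 colors are needed.
3 colors suffice: color red → {B, D, G}; color blue → {A, C, F}; color green → {E}. Each edge has distinct colors on its endpoints.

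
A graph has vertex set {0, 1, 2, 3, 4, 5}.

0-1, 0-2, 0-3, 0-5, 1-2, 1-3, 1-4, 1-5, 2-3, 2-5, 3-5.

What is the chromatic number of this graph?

5

0, 1, 2, 3, 5 form a clique, so at least 5 colors are needed.
5 colors suffice: color red → {1}; color blue → {0, 4}; color green → {5}; color yellow → {2}; color purple → {3}. Each edge has distinct colors on its endpoints.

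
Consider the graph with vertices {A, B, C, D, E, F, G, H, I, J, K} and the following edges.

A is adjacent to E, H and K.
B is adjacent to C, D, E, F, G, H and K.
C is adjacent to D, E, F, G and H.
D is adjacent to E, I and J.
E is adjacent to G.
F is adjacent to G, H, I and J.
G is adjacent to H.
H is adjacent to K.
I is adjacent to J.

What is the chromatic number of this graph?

B, C, F, G, H are mutually adjacent (a clique of size 5), so at least 5 colors are needed.
One proper 5-coloring: A=1, B=1, C=4, D=2, E=3, F=2, G=5, H=3, I=3, J=1, K=2. Every edge joins two different colors.

5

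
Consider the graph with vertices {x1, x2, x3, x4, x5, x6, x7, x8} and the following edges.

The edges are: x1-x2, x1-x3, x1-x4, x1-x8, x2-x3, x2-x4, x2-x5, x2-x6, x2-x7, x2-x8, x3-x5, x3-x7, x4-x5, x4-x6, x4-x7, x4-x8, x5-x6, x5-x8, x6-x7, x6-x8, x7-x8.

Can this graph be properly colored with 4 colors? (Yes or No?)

x2, x4, x6, x7, x8 are mutually adjacent (a clique of size 5), so at least 5 colors are needed.
So 4 colors are not enough.

No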